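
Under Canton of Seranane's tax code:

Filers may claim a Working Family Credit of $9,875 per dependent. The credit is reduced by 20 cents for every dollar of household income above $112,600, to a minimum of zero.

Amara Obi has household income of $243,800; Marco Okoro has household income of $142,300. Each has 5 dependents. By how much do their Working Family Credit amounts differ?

Amara ($243,800): Working Family Credit: base = 5 × $9,875 = $49,375. 20% of the $131,200 excess over $112,600 is $26,240; credit = $49,375 − $26,240 = $23,135.
Marco ($142,300): Working Family Credit: base = 5 × $9,875 = $49,375. 20% of the $29,700 excess over $112,600 is $5,940; credit = $49,375 − $5,940 = $43,435.
Difference: |$23,135 − $43,435| = $20,300.

$20,300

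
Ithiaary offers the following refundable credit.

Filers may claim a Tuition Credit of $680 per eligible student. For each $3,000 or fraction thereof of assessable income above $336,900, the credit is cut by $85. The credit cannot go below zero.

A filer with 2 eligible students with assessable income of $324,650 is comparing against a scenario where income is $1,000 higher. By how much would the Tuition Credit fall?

At $324,650 — base = 2 × $680 = $1,360. $324,650 is at or below the $336,900 threshold, so the full $1,360 applies.
At $325,650 — base = 2 × $680 = $1,360. $325,650 is at or below the $336,900 threshold, so the full $1,360 applies.
Lost: $1,360 − $1,360 = $0.

$0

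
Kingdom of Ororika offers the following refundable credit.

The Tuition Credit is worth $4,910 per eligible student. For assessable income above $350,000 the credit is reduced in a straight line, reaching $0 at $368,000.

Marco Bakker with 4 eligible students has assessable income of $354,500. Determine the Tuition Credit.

$14,730

Tuition Credit: base = 4 × $4,910 = $19,640. $354,500 is $4,500 into a $18,000 phase-out range, leaving 13,500/18,000 of the credit: $19,640 × 13,500/18,000 = $14,730.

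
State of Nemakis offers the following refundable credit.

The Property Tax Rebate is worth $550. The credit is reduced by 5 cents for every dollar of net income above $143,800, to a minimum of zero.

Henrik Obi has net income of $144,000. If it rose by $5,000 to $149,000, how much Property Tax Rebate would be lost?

At $144,000 — 5% of the $200 excess over $143,800 is $10; credit = $550 − $10 = $540.
At $149,000 — 5% of the $5,200 excess over $143,800 is $260; credit = $550 − $260 = $290.
Lost: $540 − $290 = $250.

$250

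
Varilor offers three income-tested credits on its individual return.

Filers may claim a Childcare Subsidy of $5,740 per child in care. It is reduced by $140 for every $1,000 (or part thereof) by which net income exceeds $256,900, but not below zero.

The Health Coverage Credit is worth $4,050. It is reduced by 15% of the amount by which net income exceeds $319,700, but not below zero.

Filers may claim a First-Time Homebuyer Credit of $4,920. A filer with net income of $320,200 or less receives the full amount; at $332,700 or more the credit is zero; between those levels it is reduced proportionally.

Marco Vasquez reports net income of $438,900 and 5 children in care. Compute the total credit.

Childcare Subsidy: base = 5 × $5,740 = $28,700. income exceeds $256,900 by $182,000, which is 182 full-or-partial $1,000 increments; reduction = 182 × $140 = $25,480, leaving $3,220.
Health Coverage Credit: 15% of the $119,200 excess over $319,700 is $17,880 ≥ base, so the credit is $0.
First-Time Homebuyer Credit: $438,900 is at or above $332,700, so the credit is $0.
Total: $3,220 + $0 + $0 = $3,220.

$3,220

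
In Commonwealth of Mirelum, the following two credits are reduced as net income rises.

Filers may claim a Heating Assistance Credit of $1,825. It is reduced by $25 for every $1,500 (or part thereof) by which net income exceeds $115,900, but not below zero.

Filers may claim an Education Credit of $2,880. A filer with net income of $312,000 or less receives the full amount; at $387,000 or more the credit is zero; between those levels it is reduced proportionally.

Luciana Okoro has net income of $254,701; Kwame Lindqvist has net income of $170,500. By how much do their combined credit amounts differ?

Luciana ($254,701): Heating Assistance Credit: income exceeds $115,900 by $138,801 → 93 increments × $25 = $2,325 ≥ base, so the credit is $0. Education Credit: $254,701 is at or below the $312,000 threshold, so the full $2,880 applies. total $0 + $2,880 = $2,880
Kwame ($170,500): Heating Assistance Credit: income exceeds $115,900 by $54,600, which is 37 full-or-partial $1,500 increments; reduction = 37 × $25 = $925, leaving $900. Education Credit: $170,500 is at or below the $312,000 threshold, so the full $2,880 applies. total $900 + $2,880 = $3,780
Difference: |$2,880 − $3,780| = $900.

$900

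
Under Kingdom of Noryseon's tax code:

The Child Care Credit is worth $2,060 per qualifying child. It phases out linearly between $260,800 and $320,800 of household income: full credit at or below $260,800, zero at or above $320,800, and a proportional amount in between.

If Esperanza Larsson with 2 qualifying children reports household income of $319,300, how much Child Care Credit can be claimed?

Child Care Credit: base = 2 × $2,060 = $4,120. $319,300 is $58,500 into a $60,000 phase-out range, leaving 1,500/60,000 of the credit: $4,120 × 1,500/60,000 = $103.

$103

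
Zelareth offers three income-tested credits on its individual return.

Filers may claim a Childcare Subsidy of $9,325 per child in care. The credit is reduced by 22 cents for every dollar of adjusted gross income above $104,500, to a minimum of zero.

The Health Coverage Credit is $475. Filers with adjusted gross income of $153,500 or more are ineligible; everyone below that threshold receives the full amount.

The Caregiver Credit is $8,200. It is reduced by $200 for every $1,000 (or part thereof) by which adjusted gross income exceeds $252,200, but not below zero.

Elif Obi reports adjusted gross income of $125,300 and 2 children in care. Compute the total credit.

$22,749

Childcare Subsidy: base = 2 × $9,325 = $18,650. 22% of the $20,800 excess over $104,500 is $4,576; credit = $18,650 − $4,576 = $14,074.
Health Coverage Credit: $125,300 is below the $153,500 cutoff, so the full $475 applies.
Caregiver Credit: $125,300 is at or below the $252,200 threshold, so the full $8,200 applies.
Total: $14,074 + $475 + $8,200 = $22,749.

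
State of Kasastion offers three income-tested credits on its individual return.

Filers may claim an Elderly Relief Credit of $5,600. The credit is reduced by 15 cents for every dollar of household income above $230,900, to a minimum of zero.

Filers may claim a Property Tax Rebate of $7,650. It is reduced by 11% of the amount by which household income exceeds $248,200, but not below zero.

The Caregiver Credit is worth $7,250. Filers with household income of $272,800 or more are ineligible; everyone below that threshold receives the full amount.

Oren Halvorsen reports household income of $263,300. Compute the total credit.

$13,979

Elderly Relief Credit: 15% of the $32,400 excess over $230,900 is $4,860; credit = $5,600 − $4,860 = $740.
Property Tax Rebate: 11% of the $15,100 excess over $248,200 is $1,661; credit = $7,650 − $1,661 = $5,989.
Caregiver Credit: $263,300 is below the $272,800 cutoff, so the full $7,250 applies.
Total: $740 + $5,989 + $7,250 = $13,979.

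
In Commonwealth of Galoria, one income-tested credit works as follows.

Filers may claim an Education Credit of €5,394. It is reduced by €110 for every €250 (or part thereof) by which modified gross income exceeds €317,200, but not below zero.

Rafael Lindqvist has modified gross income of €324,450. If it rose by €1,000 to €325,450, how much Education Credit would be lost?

At €324,450 — income exceeds €317,200 by €7,250, which is 29 full-or-partial €250 increments; reduction = 29 × €110 = €3,190, leaving €2,204.
At €325,450 — income exceeds €317,200 by €8,250, which is 33 full-or-partial €250 increments; reduction = 33 × €110 = €3,630, leaving €1,764.
Lost: €2,204 − €1,764 = €440.

€440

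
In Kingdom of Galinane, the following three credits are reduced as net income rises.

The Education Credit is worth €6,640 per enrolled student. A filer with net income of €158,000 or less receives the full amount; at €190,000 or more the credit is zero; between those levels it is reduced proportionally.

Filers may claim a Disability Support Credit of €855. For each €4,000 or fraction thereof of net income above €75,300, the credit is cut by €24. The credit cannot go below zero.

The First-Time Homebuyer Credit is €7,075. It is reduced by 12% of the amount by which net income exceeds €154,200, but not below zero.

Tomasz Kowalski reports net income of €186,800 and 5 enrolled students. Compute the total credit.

Education Credit: base = 5 × €6,640 = €33,200. €186,800 is €28,800 into a €32,000 phase-out range, leaving 3,200/32,000 of the credit: €33,200 × 3,200/32,000 = €3,320.
Disability Support Credit: income exceeds €75,300 by €111,500, which is 28 full-or-partial €4,000 increments; reduction = 28 × €24 = €672, leaving €183.
First-Time Homebuyer Credit: 12% of the €32,600 excess over €154,200 is €3,912; credit = €7,075 − €3,912 = €3,163.
Total: €3,320 + €183 + €3,163 = €6,666.

€6,666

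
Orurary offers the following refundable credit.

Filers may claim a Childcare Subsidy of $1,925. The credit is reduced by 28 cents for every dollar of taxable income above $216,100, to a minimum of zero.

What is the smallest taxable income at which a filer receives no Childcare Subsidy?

$222,975

The credit falls by 28% of each dollar above $216,100, so it reaches zero when the excess is $1,925 / 28% = $6,875: income = $216,100 + $6,875 = $222,975.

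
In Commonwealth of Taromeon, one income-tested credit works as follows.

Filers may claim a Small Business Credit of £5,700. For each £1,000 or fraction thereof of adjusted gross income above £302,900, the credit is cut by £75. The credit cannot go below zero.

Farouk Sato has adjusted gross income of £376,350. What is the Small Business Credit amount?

Small Business Credit: income exceeds £302,900 by £73,450, which is 74 full-or-partial £1,000 increments; reduction = 74 × £75 = £5,550, leaving £150.

£150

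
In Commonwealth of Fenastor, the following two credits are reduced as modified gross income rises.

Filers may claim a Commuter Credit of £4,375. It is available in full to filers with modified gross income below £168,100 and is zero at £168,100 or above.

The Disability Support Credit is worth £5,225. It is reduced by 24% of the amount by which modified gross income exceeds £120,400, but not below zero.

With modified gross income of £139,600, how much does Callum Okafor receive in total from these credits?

£4,992

Commuter Credit: £139,600 is below the £168,100 cutoff, so the full £4,375 applies.
Disability Support Credit: 24% of the £19,200 excess over £120,400 is £4,608; credit = £5,225 − £4,608 = £617.
Total: £4,375 + £617 = £4,992.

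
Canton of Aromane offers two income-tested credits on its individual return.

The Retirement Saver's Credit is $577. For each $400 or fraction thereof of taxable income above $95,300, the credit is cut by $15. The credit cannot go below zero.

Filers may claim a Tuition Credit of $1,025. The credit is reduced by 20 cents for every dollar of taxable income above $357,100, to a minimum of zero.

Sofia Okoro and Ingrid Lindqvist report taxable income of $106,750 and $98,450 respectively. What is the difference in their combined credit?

$315

Sofia ($106,750): Retirement Saver's Credit: income exceeds $95,300 by $11,450, which is 29 full-or-partial $400 increments; reduction = 29 × $15 = $435, leaving $142. Tuition Credit: $106,750 is at or below the $357,100 threshold, so the full $1,025 applies. total $142 + $1,025 = $1,167
Ingrid ($98,450): Retirement Saver's Credit: income exceeds $95,300 by $3,150, which is 8 full-or-partial $400 increments; reduction = 8 × $15 = $120, leaving $457. Tuition Credit: $98,450 is at or below the $357,100 threshold, so the full $1,025 applies. total $457 + $1,025 = $1,482
Difference: |$1,167 − $1,482| = $315.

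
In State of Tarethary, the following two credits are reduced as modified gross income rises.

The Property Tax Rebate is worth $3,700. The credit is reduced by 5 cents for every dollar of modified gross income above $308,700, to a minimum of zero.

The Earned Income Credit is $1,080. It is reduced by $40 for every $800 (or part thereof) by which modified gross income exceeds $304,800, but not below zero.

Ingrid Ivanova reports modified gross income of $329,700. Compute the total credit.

Property Tax Rebate: 5% of the $21,000 excess over $308,700 is $1,050; credit = $3,700 − $1,050 = $2,650.
Earned Income Credit: income exceeds $304,800 by $24,900 → 32 increments × $40 = $1,280 ≥ base, so the credit is $0.
Total: $2,650 + $0 = $2,650.

$2,650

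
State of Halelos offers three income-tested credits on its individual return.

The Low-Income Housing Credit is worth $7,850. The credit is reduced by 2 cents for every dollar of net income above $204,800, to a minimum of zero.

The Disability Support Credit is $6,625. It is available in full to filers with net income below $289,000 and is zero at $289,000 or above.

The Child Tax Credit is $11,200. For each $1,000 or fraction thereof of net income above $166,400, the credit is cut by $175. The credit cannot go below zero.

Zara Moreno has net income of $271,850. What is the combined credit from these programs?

Low-Income Housing Credit: 2% of the $67,050 excess over $204,800 is $1,341; credit = $7,850 − $1,341 = $6,509.
Disability Support Credit: $271,850 is below the $289,000 cutoff, so the full $6,625 applies.
Child Tax Credit: income exceeds $166,400 by $105,450 → 106 increments × $175 = $18,550 ≥ base, so the credit is $0.
Total: $6,509 + $6,625 + $0 = $13,134.

$13,134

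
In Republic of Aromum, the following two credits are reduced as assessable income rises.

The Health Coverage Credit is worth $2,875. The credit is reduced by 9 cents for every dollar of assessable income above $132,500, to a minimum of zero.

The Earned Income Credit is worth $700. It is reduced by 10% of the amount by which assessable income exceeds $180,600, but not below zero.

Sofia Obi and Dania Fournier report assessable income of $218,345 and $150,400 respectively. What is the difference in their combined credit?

$1,964

Sofia ($218,345): Health Coverage Credit: 9% of the $85,845 excess over $132,500 is $7,726.05 ≥ base, so the credit is $0. Earned Income Credit: 10% of the $37,745 excess over $180,600 is $3,774.50 ≥ base, so the credit is $0. total $0 + $0 = $0
Dania ($150,400): Health Coverage Credit: 9% of the $17,900 excess over $132,500 is $1,611; credit = $2,875 − $1,611 = $1,264. Earned Income Credit: $150,400 is at or below the $180,600 threshold, so the full $700 applies. total $1,264 + $700 = $1,964
Difference: |$0 − $1,964| = $1,964.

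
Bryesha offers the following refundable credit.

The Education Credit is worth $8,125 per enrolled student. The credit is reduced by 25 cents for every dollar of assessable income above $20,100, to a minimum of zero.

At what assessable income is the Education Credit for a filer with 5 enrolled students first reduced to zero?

$182,600

Full credit = 5 × $8,125 = $40,625.
The credit falls by 25% of each dollar above $20,100, so it reaches zero when the excess is $40,625 / 25% = $162,500: income = $20,100 + $162,500 = $182,600.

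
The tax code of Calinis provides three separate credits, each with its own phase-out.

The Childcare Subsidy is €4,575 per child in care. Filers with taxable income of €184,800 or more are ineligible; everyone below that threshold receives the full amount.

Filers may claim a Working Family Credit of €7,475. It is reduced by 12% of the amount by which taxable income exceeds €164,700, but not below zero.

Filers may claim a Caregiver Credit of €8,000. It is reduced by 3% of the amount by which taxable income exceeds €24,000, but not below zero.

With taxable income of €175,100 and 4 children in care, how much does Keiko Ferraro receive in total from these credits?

€27,994

Childcare Subsidy: base = 4 × €4,575 = €18,300. €175,100 is below the €184,800 cutoff, so the full €18,300 applies.
Working Family Credit: 12% of the €10,400 excess over €164,700 is €1,248; credit = €7,475 − €1,248 = €6,227.
Caregiver Credit: 3% of the €151,100 excess over €24,000 is €4,533; credit = €8,000 − €4,533 = €3,467.
Total: €18,300 + €6,227 + €3,467 = €27,994.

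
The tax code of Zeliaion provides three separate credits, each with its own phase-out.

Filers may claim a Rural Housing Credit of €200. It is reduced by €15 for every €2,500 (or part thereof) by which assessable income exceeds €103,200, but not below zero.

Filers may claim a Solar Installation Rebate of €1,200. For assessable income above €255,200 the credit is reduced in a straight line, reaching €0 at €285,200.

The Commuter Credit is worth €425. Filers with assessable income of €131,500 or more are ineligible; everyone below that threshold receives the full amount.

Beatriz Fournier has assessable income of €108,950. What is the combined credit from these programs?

Rural Housing Credit: income exceeds €103,200 by €5,750, which is 3 full-or-partial €2,500 increments; reduction = 3 × €15 = €45, leaving €155.
Solar Installation Rebate: €108,950 is at or below the €255,200 threshold, so the full €1,200 applies.
Commuter Credit: €108,950 is below the €131,500 cutoff, so the full €425 applies.
Total: €155 + €1,200 + €425 = €1,780.

€1,780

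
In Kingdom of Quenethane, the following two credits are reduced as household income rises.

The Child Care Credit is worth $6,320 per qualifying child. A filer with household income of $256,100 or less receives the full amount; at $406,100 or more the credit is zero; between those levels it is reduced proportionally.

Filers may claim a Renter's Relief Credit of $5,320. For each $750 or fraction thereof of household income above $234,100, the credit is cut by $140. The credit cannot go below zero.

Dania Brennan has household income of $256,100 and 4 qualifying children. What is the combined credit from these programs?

$26,400

Child Care Credit: base = 4 × $6,320 = $25,280. $256,100 is at or below the $256,100 threshold, so the full $25,280 applies.
Renter's Relief Credit: income exceeds $234,100 by $22,000, which is 30 full-or-partial $750 increments; reduction = 30 × $140 = $4,200, leaving $1,120.
Total: $25,280 + $1,120 = $26,400.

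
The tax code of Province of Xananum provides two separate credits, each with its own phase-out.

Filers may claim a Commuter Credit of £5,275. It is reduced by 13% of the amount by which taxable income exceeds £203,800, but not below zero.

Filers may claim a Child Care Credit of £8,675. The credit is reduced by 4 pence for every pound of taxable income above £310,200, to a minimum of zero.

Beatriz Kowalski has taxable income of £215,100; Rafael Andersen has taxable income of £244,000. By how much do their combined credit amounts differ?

Beatriz (£215,100): Commuter Credit: 13% of the £11,300 excess over £203,800 is £1,469; credit = £5,275 − £1,469 = £3,806. Child Care Credit: £215,100 is at or below the £310,200 threshold, so the full £8,675 applies. total £3,806 + £8,675 = £12,481
Rafael (£244,000): Commuter Credit: 13% of the £40,200 excess over £203,800 is £5,226; credit = £5,275 − £5,226 = £49. Child Care Credit: £244,000 is at or below the £310,200 threshold, so the full £8,675 applies. total £49 + £8,675 = £8,724
Difference: |£12,481 − £8,724| = £3,757.

£3,757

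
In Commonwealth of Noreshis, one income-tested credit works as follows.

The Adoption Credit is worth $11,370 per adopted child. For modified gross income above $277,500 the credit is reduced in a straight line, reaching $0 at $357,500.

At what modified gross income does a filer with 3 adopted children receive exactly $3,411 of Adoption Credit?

Full credit = 3 × $11,370 = $34,110.
$3,411 is 3,411/34,110 of the full $34,110, so 30,699/34,110 of the $80,000 range has been used: income = $277,500 + $80,000 × 30,699/34,110 = $349,500.

$349,500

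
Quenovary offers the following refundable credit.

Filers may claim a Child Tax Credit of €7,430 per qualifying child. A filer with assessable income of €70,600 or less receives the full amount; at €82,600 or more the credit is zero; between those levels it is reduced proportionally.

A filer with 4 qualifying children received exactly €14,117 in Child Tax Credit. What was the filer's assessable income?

Full credit = 4 × €7,430 = €29,720.
€14,117 is 14,117/29,720 of the full €29,720, so 15,603/29,720 of the €12,000 range has been used: income = €70,600 + €12,000 × 15,603/29,720 = €76,900.

€76,900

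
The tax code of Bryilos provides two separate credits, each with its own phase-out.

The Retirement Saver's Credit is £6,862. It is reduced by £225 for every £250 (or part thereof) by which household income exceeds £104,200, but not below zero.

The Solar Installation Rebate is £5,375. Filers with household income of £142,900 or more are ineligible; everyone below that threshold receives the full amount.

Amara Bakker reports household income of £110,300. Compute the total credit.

Retirement Saver's Credit: income exceeds £104,200 by £6,100, which is 25 full-or-partial £250 increments; reduction = 25 × £225 = £5,625, leaving £1,237.
Solar Installation Rebate: £110,300 is below the £142,900 cutoff, so the full £5,375 applies.
Total: £1,237 + £5,375 = £6,612.

£6,612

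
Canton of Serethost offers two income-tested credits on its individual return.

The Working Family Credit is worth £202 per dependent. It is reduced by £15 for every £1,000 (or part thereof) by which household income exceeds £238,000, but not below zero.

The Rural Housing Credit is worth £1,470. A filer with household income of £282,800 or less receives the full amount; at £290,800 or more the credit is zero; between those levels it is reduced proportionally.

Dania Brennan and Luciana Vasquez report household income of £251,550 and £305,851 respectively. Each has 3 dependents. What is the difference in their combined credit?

£1,866

Dania (£251,550): Working Family Credit: base = 3 × £202 = £606. income exceeds £238,000 by £13,550, which is 14 full-or-partial £1,000 increments; reduction = 14 × £15 = £210, leaving £396. Rural Housing Credit: £251,550 is at or below the £282,800 threshold, so the full £1,470 applies. total £396 + £1,470 = £1,866
Luciana (£305,851): Working Family Credit: base = 3 × £202 = £606. income exceeds £238,000 by £67,851 → 68 increments × £15 = £1,020 ≥ base, so the credit is £0. Rural Housing Credit: £305,851 is at or above £290,800, so the credit is £0. total £0 + £0 = £0
Difference: |£1,866 − £0| = £1,866.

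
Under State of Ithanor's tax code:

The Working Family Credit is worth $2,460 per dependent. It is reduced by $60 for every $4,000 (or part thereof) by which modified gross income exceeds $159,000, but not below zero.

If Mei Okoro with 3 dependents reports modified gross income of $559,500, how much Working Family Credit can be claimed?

Working Family Credit: base = 3 × $2,460 = $7,380. income exceeds $159,000 by $400,500, which is 101 full-or-partial $4,000 increments; reduction = 101 × $60 = $6,060, leaving $1,320.

$1,320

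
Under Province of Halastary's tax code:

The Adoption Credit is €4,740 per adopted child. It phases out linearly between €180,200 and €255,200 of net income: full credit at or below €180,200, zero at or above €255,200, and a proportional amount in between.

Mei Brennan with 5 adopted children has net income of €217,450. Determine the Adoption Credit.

Adoption Credit: base = 5 × €4,740 = €23,700. €217,450 is €37,250 into a €75,000 phase-out range, leaving 37,750/75,000 of the credit: €23,700 × 37,750/75,000 = €11,929.

€11,929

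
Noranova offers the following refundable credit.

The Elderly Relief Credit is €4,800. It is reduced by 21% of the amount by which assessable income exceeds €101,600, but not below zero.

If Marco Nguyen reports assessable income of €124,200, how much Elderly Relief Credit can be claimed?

€54

Elderly Relief Credit: 21% of the €22,600 excess over €101,600 is €4,746; credit = €4,800 − €4,746 = €54.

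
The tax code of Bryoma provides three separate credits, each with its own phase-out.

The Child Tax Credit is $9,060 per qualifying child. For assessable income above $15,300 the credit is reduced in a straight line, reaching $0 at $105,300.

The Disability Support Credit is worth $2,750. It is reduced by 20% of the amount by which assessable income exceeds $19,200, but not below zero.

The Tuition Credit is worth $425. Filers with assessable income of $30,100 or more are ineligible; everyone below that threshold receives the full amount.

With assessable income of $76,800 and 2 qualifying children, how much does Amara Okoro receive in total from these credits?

Child Tax Credit: base = 2 × $9,060 = $18,120. $76,800 is $61,500 into a $90,000 phase-out range, leaving 28,500/90,000 of the credit: $18,120 × 28,500/90,000 = $5,738.
Disability Support Credit: 20% of the $57,600 excess over $19,200 is $11,520 ≥ base, so the credit is $0.
Tuition Credit: $76,800 meets or exceeds the $30,100 cutoff, so the credit is $0.
Total: $5,738 + $0 + $0 = $5,738.

$5,738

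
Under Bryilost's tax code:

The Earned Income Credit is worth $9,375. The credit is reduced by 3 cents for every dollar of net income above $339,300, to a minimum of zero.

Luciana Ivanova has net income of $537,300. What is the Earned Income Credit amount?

Earned Income Credit: 3% of the $198,000 excess over $339,300 is $5,940; credit = $9,375 − $5,940 = $3,435.

$3,435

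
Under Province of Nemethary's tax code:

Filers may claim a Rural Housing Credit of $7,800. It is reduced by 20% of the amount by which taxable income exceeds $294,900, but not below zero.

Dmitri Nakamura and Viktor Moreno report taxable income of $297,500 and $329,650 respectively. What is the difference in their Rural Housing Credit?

$6,430

Dmitri ($297,500): Rural Housing Credit: 20% of the $2,600 excess over $294,900 is $520; credit = $7,800 − $520 = $7,280.
Viktor ($329,650): Rural Housing Credit: 20% of the $34,750 excess over $294,900 is $6,950; credit = $7,800 − $6,950 = $850.
Difference: |$7,280 − $850| = $6,430.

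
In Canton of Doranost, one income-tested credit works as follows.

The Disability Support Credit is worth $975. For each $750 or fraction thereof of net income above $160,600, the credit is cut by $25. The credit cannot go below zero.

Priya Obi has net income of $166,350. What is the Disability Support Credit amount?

Disability Support Credit: income exceeds $160,600 by $5,750, which is 8 full-or-partial $750 increments; reduction = 8 × $25 = $200, leaving $775.

$775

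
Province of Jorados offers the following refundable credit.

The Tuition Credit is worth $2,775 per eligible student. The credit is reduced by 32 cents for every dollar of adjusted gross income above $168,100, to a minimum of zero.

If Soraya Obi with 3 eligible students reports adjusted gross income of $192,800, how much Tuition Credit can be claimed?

Tuition Credit: base = 3 × $2,775 = $8,325. 32% of the $24,700 excess over $168,100 is $7,904; credit = $8,325 − $7,904 = $421.

$421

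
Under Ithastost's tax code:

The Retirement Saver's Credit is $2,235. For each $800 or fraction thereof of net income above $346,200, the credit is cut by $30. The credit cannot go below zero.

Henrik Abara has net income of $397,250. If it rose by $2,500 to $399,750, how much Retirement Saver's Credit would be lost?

$90

At $397,250 — income exceeds $346,200 by $51,050, which is 64 full-or-partial $800 increments; reduction = 64 × $30 = $1,920, leaving $315.
At $399,750 — income exceeds $346,200 by $53,550, which is 67 full-or-partial $800 increments; reduction = 67 × $30 = $2,010, leaving $225.
Lost: $315 − $225 = $90.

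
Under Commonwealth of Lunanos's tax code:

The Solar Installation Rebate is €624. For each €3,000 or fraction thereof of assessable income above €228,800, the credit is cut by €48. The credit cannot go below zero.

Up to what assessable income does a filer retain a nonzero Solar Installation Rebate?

€264,800

After 12 increments the reduction is 12 × €48 = €576, leaving €48; one more increment wipes it out. Increment 12 ends at excess 12 × €3,000 = €36,000, so the highest qualifying income is €228,800 + €36,000 = €264,800.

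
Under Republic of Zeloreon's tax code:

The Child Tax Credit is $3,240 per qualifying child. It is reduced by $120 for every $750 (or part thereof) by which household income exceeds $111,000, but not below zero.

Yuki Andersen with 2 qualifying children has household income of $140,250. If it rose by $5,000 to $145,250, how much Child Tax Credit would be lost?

$840

At $140,250 — base = 2 × $3,240 = $6,480. income exceeds $111,000 by $29,250, which is 39 full-or-partial $750 increments; reduction = 39 × $120 = $4,680, leaving $1,800.
At $145,250 — base = 2 × $3,240 = $6,480. income exceeds $111,000 by $34,250, which is 46 full-or-partial $750 increments; reduction = 46 × $120 = $5,520, leaving $960.
Lost: $1,800 − $960 = $840.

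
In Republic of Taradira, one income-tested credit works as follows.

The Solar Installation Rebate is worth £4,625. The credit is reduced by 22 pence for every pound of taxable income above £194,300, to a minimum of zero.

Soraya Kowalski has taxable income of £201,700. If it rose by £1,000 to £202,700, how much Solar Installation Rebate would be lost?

£220

At £201,700 — 22% of the £7,400 excess over £194,300 is £1,628; credit = £4,625 − £1,628 = £2,997.
At £202,700 — 22% of the £8,400 excess over £194,300 is £1,848; credit = £4,625 − £1,848 = £2,777.
Lost: £2,997 − £2,777 = £220.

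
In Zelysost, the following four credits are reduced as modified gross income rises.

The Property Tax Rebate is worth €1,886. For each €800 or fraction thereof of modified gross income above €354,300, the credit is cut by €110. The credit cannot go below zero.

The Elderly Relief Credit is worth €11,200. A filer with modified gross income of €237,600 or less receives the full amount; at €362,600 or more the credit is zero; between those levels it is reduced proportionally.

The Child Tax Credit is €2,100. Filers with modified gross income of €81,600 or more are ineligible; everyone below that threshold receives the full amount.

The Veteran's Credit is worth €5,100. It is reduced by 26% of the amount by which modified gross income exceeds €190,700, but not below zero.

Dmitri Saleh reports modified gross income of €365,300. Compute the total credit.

Property Tax Rebate: income exceeds €354,300 by €11,000, which is 14 full-or-partial €800 increments; reduction = 14 × €110 = €1,540, leaving €346.
Elderly Relief Credit: €365,300 is at or above €362,600, so the credit is €0.
Child Tax Credit: €365,300 meets or exceeds the €81,600 cutoff, so the credit is €0.
Veteran's Credit: 26% of the €174,600 excess over €190,700 is €45,396 ≥ base, so the credit is €0.
Total: €346 + €0 + €0 + €0 = €346.

€346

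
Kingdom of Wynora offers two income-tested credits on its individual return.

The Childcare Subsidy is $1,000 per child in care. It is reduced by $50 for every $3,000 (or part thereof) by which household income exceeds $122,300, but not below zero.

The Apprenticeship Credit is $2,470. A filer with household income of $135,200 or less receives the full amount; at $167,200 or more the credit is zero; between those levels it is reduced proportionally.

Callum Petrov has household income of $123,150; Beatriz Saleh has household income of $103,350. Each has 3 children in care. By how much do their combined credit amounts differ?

$50

Callum ($123,150): Childcare Subsidy: base = 3 × $1,000 = $3,000. income exceeds $122,300 by $850, which is 1 full-or-partial $3,000 increment; reduction = 1 × $50 = $50, leaving $2,950. Apprenticeship Credit: $123,150 is at or below the $135,200 threshold, so the full $2,470 applies. total $2,950 + $2,470 = $5,420
Beatriz ($103,350): Childcare Subsidy: base = 3 × $1,000 = $3,000. $103,350 is at or below the $122,300 threshold, so the full $3,000 applies. Apprenticeship Credit: $103,350 is at or below the $135,200 threshold, so the full $2,470 applies. total $3,000 + $2,470 = $5,470
Difference: |$5,420 − $5,470| = $50.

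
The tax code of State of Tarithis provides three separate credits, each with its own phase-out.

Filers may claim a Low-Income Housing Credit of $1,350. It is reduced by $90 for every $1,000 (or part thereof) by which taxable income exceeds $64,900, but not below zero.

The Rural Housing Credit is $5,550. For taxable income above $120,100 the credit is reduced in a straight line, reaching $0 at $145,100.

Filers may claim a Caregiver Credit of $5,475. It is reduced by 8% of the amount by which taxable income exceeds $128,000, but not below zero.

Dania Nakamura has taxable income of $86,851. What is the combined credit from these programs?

$11,025

Low-Income Housing Credit: income exceeds $64,900 by $21,951 → 22 increments × $90 = $1,980 ≥ base, so the credit is $0.
Rural Housing Credit: $86,851 is at or below the $120,100 threshold, so the full $5,550 applies.
Caregiver Credit: $86,851 is at or below the $128,000 threshold, so the full $5,475 applies.
Total: $0 + $5,550 + $5,475 = $11,025.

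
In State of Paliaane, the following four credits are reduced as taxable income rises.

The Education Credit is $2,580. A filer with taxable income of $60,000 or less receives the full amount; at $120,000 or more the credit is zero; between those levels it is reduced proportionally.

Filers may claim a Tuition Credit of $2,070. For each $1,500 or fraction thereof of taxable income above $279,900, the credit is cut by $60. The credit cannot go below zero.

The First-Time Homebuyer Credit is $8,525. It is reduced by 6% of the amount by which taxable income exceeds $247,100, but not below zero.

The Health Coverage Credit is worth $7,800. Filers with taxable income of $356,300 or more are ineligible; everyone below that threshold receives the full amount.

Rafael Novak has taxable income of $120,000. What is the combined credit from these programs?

$18,395

Education Credit: $120,000 is at or above $120,000, so the credit is $0.
Tuition Credit: $120,000 is at or below the $279,900 threshold, so the full $2,070 applies.
First-Time Homebuyer Credit: $120,000 is at or below the $247,100 threshold, so the full $8,525 applies.
Health Coverage Credit: $120,000 is below the $356,300 cutoff, so the full $7,800 applies.
Total: $0 + $2,070 + $8,525 + $7,800 = $18,395.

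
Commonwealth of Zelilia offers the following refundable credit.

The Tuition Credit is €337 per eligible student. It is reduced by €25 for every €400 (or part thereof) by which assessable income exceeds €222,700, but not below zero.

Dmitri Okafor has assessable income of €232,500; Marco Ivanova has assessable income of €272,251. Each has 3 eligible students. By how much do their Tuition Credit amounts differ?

€386

Dmitri (€232,500): Tuition Credit: base = 3 × €337 = €1,011. income exceeds €222,700 by €9,800, which is 25 full-or-partial €400 increments; reduction = 25 × €25 = €625, leaving €386.
Marco (€272,251): Tuition Credit: base = 3 × €337 = €1,011. income exceeds €222,700 by €49,551 → 124 increments × €25 = €3,100 ≥ base, so the credit is €0.
Difference: |€386 − €0| = €386.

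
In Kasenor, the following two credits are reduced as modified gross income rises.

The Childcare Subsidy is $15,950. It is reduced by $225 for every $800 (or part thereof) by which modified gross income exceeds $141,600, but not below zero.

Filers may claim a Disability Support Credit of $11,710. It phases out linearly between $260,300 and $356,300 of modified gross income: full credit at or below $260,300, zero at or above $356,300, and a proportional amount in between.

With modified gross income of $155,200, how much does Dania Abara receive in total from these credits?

Childcare Subsidy: income exceeds $141,600 by $13,600, which is 17 full-or-partial $800 increments; reduction = 17 × $225 = $3,825, leaving $12,125.
Disability Support Credit: $155,200 is at or below the $260,300 threshold, so the full $11,710 applies.
Total: $12,125 + $11,710 = $23,835.

$23,835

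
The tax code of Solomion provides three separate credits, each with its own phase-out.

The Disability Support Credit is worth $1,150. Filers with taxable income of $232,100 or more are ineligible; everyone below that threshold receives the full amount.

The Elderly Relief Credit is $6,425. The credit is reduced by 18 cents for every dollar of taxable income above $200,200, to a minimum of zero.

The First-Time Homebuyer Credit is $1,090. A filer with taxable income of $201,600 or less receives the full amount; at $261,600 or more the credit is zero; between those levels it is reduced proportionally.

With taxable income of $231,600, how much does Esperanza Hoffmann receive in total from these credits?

Disability Support Credit: $231,600 is below the $232,100 cutoff, so the full $1,150 applies.
Elderly Relief Credit: 18% of the $31,400 excess over $200,200 is $5,652; credit = $6,425 − $5,652 = $773.
First-Time Homebuyer Credit: $231,600 is $30,000 into a $60,000 phase-out range, leaving 30,000/60,000 of the credit: $1,090 × 30,000/60,000 = $545.
Total: $1,150 + $773 + $545 = $2,468.

$2,468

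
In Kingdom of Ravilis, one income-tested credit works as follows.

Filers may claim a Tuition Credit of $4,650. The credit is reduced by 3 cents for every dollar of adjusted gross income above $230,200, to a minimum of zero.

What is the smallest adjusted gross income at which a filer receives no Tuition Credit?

The credit falls by 3% of each dollar above $230,200, so it reaches zero when the excess is $4,650 / 3% = $155,000: income = $230,200 + $155,000 = $385,200.

$385,200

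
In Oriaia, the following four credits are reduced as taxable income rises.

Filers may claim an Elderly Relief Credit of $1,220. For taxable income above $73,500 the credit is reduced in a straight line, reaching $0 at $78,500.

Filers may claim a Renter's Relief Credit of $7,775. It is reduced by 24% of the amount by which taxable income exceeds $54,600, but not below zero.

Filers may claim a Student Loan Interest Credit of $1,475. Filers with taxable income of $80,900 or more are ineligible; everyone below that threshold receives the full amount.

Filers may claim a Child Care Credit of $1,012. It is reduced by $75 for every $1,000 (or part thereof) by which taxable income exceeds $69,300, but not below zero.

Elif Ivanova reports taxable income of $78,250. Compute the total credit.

$3,972

Elderly Relief Credit: $78,250 is $4,750 into a $5,000 phase-out range, leaving 250/5,000 of the credit: $1,220 × 250/5,000 = $61.
Renter's Relief Credit: 24% of the $23,650 excess over $54,600 is $5,676; credit = $7,775 − $5,676 = $2,099.
Student Loan Interest Credit: $78,250 is below the $80,900 cutoff, so the full $1,475 applies.
Child Care Credit: income exceeds $69,300 by $8,950, which is 9 full-or-partial $1,000 increments; reduction = 9 × $75 = $675, leaving $337.
Total: $61 + $2,099 + $1,475 + $337 = $3,972.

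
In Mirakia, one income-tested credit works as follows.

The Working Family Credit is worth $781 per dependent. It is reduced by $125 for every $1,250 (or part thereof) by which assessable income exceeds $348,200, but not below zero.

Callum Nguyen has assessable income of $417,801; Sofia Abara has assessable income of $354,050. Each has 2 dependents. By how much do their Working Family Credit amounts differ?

$937

Callum ($417,801): Working Family Credit: base = 2 × $781 = $1,562. income exceeds $348,200 by $69,601 → 56 increments × $125 = $7,000 ≥ base, so the credit is $0.
Sofia ($354,050): Working Family Credit: base = 2 × $781 = $1,562. income exceeds $348,200 by $5,850, which is 5 full-or-partial $1,250 increments; reduction = 5 × $125 = $625, leaving $937.
Difference: |$0 − $937| = $937.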